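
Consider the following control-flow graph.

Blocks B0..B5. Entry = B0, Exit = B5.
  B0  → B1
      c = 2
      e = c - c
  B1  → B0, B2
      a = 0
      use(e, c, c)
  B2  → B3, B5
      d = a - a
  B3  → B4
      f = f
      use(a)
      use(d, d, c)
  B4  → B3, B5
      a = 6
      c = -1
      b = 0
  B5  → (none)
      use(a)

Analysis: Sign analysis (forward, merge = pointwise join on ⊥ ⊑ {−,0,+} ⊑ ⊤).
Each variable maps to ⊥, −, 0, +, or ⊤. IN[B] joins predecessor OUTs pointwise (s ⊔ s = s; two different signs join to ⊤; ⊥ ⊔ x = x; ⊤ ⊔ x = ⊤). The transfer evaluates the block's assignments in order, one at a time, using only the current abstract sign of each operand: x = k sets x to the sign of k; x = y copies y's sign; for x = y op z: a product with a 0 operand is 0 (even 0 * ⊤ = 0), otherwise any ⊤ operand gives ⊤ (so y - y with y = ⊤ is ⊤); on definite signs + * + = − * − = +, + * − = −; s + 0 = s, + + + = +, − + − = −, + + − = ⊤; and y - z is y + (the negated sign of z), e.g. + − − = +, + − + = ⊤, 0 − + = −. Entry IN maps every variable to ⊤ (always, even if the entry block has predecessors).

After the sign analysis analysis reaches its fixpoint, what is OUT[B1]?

Answer: {a: 0, b: ⊤, c: +, d: ⊤, e: ⊤, f: ⊤}

Working:
Fixpoint table:
  B0: | IN=(all ⊤) | OUT={c:+; rest ⊤}
  B1: | IN={c:+; rest ⊤} | OUT={a:0, c:+; rest ⊤}
  B2: | IN={a:0, c:+; rest ⊤} | OUT={a:0, c:+, d:0; rest ⊤}
  B3: | IN={d:0; rest ⊤} | OUT={d:0; rest ⊤}
  B4: | IN={d:0; rest ⊤} | OUT={a:+, b:0, c:-, d:0; rest ⊤}
  B5: | IN={d:0; rest ⊤} | OUT={d:0; rest ⊤}

Merge at B1: IN[B1] = OUT[B0] = {a: ⊤, b: ⊤, c: +, d: ⊤, e: ⊤, f: ⊤}
Applying B1's transfer function to that IN value gives OUT[B1] (row B1 above).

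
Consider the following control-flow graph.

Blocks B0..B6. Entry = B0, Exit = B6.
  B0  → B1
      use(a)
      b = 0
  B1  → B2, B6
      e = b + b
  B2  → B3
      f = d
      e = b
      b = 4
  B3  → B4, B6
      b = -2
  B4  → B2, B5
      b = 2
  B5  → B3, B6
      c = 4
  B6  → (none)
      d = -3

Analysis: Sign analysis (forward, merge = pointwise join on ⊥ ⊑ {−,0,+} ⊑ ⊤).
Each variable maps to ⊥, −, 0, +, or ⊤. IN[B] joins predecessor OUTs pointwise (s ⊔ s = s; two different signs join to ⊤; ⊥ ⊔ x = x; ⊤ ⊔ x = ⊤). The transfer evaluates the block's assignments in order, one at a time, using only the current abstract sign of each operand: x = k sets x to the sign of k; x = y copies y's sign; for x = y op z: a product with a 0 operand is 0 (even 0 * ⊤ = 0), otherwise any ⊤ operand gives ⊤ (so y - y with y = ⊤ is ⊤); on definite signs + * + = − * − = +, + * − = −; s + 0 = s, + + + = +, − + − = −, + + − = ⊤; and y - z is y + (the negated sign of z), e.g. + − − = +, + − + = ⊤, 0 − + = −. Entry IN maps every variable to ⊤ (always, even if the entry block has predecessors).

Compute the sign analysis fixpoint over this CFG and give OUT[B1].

Answer: {a: ⊤, b: 0, c: ⊤, d: ⊤, e: 0, f: ⊤}

Working:
Per-block solution:
  B0:   IN=(all ⊤)   OUT={b:0; rest ⊤}
  B1:   IN={b:0; rest ⊤}   OUT={b:0, e:0; rest ⊤}
  B2:   IN=(all ⊤)   OUT={b:+; rest ⊤}
  B3:   IN={b:+; rest ⊤}   OUT={b:-; rest ⊤}
  B4:   IN={b:-; rest ⊤}   OUT={b:+; rest ⊤}
  B5:   IN={b:+; rest ⊤}   OUT={b:+, c:+; rest ⊤}
  B6:   IN=(all ⊤)   OUT={d:-; rest ⊤}

Merge at B1: IN[B1] = OUT[B0] = {a: ⊤, b: 0, c: ⊤, d: ⊤, e: ⊤, f: ⊤}
Applying B1's transfer function to that IN value gives OUT[B1] (row B1 above).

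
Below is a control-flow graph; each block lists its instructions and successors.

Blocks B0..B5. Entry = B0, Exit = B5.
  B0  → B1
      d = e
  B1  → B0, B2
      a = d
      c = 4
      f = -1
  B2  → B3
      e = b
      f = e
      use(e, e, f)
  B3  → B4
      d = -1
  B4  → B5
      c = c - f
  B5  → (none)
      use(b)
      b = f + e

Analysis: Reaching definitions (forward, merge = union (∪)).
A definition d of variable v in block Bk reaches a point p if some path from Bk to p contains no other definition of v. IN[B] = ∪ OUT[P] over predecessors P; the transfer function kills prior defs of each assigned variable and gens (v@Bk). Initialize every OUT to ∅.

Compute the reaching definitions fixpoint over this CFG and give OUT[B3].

Answer: {a@B1, c@B1, d@B3, e@B2, f@B2}

Trace:
Fixpoint table:
  B0:   IN={a@B1, c@B1, d@B0, f@B1}   OUT={a@B1, c@B1, d@B0, f@B1}
  B1:   IN={a@B1, c@B1, d@B0, f@B1}   OUT={a@B1, c@B1, d@B0, f@B1}
  B2:   IN={a@B1, c@B1, d@B0, f@B1}   OUT={a@B1, c@B1, d@B0, e@B2, f@B2}
  B3:   IN={a@B1, c@B1, d@B0, e@B2, f@B2}   OUT={a@B1, c@B1, d@B3, e@B2, f@B2}
  B4:   IN={a@B1, c@B1, d@B3, e@B2, f@B2}   OUT={a@B1, c@B4, d@B3, e@B2, f@B2}
  B5:   IN={a@B1, c@B4, d@B3, e@B2, f@B2}   OUT={a@B1, b@B5, c@B4, d@B3, e@B2, f@B2}

Merge at B3: IN[B3] = OUT[B2] = {a@B1, c@B1, d@B0, e@B2, f@B2}
Applying B3's transfer function to that IN value gives OUT[B3] (row B3 above).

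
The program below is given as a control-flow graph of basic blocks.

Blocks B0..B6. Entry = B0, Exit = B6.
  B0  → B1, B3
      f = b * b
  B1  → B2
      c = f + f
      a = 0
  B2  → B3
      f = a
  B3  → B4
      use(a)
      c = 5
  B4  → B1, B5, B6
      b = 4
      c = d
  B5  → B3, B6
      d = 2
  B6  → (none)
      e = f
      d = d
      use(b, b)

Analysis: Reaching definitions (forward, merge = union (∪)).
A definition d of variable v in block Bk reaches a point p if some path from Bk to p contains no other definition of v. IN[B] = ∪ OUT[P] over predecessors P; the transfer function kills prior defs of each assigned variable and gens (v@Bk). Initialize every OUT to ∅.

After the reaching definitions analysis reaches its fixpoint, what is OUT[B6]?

Fixpoint table:
  B0: | IN={} | OUT={f@B0}
  B1: | IN={a@B1, b@B4, c@B4, d@B5, f@B0, f@B2} | OUT={a@B1, b@B4, c@B1, d@B5, f@B0, f@B2}
  B2: | IN={a@B1, b@B4, c@B1, d@B5, f@B0, f@B2} | OUT={a@B1, b@B4, c@B1, d@B5, f@B2}
  B3: | IN={a@B1, b@B4, c@B1, c@B4, d@B5, f@B0, f@B2} | OUT={a@B1, b@B4, c@B3, d@B5, f@B0, f@B2}
  B4: | IN={a@B1, b@B4, c@B3, d@B5, f@B0, f@B2} | OUT={a@B1, b@B4, c@B4, d@B5, f@B0, f@B2}
  B5: | IN={a@B1, b@B4, c@B4, d@B5, f@B0, f@B2} | OUT={a@B1, b@B4, c@B4, d@B5, f@B0, f@B2}
  B6: | IN={a@B1, b@B4, c@B4, d@B5, f@B0, f@B2} | OUT={a@B1, b@B4, c@B4, d@B6, e@B6, f@B0, f@B2}

Merge at B6: IN[B6] = OUT[B4] ⊔ OUT[B5] = {a@B1, b@B4, c@B4, d@B5, f@B0, f@B2}
Applying B6's transfer function to that IN value gives OUT[B6] (row B6 above).

Answer: {a@B1, b@B4, c@B4, d@B6, e@B6, f@B0, f@B2}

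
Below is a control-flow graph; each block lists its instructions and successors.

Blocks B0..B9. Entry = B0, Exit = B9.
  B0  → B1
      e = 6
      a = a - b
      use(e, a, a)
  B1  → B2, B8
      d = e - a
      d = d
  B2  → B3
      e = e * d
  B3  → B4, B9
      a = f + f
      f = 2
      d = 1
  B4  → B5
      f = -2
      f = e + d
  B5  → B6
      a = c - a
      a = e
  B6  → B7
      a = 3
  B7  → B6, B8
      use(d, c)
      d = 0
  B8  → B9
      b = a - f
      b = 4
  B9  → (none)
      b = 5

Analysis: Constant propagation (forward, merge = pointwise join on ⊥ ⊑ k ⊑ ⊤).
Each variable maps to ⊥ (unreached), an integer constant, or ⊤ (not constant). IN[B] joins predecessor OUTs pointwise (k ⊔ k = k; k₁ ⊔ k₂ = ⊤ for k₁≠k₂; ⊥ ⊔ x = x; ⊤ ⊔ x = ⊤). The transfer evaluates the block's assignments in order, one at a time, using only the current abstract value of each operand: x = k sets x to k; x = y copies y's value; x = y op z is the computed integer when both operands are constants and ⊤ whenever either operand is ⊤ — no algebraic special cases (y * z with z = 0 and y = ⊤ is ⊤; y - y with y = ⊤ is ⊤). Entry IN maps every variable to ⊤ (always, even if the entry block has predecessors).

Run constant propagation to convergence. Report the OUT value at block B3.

Answer: {a: ⊤, b: ⊤, c: ⊤, d: 1, e: ⊤, f: 2}

Derivation:
Per-block solution:
  B0:  IN=(all ⊤)  OUT={e:6; rest ⊤}
  B1:  IN={e:6; rest ⊤}  OUT={e:6; rest ⊤}
  B2:  IN={e:6; rest ⊤}  OUT=(all ⊤)
  B3:  IN=(all ⊤)  OUT={d:1, f:2; rest ⊤}
  B4:  IN={d:1, f:2; rest ⊤}  OUT={d:1; rest ⊤}
  B5:  IN={d:1; rest ⊤}  OUT={d:1; rest ⊤}
  B6:  IN=(all ⊤)  OUT={a:3; rest ⊤}
  B7:  IN={a:3; rest ⊤}  OUT={a:3, d:0; rest ⊤}
  B8:  IN=(all ⊤)  OUT={b:4; rest ⊤}
  B9:  IN=(all ⊤)  OUT={b:5; rest ⊤}

Merge at B3: IN[B3] = OUT[B2] = {a: ⊤, b: ⊤, c: ⊤, d: ⊤, e: ⊤, f: ⊤}
Applying B3's transfer function to that IN value gives OUT[B3] (row B3 above).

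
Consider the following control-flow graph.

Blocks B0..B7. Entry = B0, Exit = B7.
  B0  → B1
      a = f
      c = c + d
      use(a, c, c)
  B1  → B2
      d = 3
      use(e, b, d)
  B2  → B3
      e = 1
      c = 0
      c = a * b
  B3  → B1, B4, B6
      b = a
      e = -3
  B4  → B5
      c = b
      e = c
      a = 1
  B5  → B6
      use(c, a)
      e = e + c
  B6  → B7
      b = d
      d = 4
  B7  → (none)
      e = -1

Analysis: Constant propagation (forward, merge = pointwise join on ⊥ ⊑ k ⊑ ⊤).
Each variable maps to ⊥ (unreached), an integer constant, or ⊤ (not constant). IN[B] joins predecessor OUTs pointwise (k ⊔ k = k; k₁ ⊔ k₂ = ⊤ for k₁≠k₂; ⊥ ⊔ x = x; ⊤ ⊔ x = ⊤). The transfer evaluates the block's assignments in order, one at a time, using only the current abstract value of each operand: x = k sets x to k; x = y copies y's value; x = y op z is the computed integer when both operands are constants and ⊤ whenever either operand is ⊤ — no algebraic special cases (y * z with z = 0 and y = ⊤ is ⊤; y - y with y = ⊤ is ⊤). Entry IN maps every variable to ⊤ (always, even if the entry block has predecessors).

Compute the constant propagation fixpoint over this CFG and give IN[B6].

Fixpoint table:
  B0: | IN=(all ⊤) | OUT=(all ⊤)
  B1: | IN=(all ⊤) | OUT={d:3; rest ⊤}
  B2: | IN={d:3; rest ⊤} | OUT={d:3, e:1; rest ⊤}
  B3: | IN={d:3, e:1; rest ⊤} | OUT={d:3, e:-3; rest ⊤}
  B4: | IN={d:3, e:-3; rest ⊤} | OUT={a:1, d:3; rest ⊤}
  B5: | IN={a:1, d:3; rest ⊤} | OUT={a:1, d:3; rest ⊤}
  B6: | IN={d:3; rest ⊤} | OUT={b:3, d:4; rest ⊤}
  B7: | IN={b:3, d:4; rest ⊤} | OUT={b:3, d:4, e:-1; rest ⊤}

Merge at B6: IN[B6] = OUT[B3] ⊔ OUT[B5] = {a: ⊤, b: ⊤, c: ⊤, d: 3, e: ⊤, f: ⊤}

Answer: {a: ⊤, b: ⊤, c: ⊤, d: 3, e: ⊤, f: ⊤}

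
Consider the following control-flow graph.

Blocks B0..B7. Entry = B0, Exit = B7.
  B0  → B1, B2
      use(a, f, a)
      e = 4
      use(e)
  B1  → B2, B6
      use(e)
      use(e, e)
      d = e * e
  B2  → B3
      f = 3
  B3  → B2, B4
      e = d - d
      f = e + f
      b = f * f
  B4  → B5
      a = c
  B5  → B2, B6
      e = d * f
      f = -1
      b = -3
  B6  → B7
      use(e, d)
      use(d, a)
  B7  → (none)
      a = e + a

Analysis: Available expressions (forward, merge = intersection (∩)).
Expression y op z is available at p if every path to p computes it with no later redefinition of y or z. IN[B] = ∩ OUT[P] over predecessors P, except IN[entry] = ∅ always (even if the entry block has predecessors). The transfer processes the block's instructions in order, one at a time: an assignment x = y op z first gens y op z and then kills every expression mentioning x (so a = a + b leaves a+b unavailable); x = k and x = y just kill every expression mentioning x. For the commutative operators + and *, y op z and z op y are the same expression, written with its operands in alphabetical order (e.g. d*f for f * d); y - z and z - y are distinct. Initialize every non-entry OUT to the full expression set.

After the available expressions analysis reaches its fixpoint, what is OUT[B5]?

Answer: {d-d}

Trace:
Fixpoint table:
  B0: | IN={} | OUT={}
  B1: | IN={} | OUT={e*e}
  B2: | IN={} | OUT={}
  B3: | IN={} | OUT={d-d, f*f}
  B4: | IN={d-d, f*f} | OUT={d-d, f*f}
  B5: | IN={d-d, f*f} | OUT={d-d}
  B6: | IN={} | OUT={}
  B7: | IN={} | OUT={}

Merge at B5: IN[B5] = OUT[B4] = {d-d, f*f}
Applying B5's transfer function to that IN value gives OUT[B5] (row B5 above).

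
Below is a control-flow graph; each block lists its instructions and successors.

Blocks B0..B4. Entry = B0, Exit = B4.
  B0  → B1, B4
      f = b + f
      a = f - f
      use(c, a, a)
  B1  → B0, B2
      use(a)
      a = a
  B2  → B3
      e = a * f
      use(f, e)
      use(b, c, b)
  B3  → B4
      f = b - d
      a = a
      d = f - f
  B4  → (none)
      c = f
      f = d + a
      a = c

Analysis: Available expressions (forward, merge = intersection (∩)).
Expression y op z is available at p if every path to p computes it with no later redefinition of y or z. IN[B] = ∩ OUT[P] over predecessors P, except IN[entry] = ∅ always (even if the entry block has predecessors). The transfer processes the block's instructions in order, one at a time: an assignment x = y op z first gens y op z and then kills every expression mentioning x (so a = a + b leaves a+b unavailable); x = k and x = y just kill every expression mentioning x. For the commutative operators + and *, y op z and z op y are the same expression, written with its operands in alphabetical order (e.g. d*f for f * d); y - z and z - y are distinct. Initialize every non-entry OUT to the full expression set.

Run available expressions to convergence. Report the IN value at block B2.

Answer: {f-f}

Derivation:
Fixpoint table:
  B0:  IN={}  OUT={f-f}
  B1:  IN={f-f}  OUT={f-f}
  B2:  IN={f-f}  OUT={a*f, f-f}
  B3:  IN={a*f, f-f}  OUT={f-f}
  B4:  IN={f-f}  OUT={}

Merge at B2: IN[B2] = OUT[B1] = {f-f}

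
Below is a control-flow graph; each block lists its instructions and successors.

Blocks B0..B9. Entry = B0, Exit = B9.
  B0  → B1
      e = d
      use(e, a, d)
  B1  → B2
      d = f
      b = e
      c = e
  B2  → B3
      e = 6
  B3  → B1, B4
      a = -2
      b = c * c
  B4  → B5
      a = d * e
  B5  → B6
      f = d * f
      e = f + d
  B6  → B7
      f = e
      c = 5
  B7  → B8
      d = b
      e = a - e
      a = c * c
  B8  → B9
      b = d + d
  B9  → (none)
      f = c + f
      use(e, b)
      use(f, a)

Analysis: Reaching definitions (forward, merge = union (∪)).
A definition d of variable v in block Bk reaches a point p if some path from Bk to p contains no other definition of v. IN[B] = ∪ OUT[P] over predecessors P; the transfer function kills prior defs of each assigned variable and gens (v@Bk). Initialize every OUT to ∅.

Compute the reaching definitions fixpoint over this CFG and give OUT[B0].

Converged values:
  B0:   IN={}   OUT={e@B0}
  B1:   IN={a@B3, b@B3, c@B1, d@B1, e@B0, e@B2}   OUT={a@B3, b@B1, c@B1, d@B1, e@B0, e@B2}
  B2:   IN={a@B3, b@B1, c@B1, d@B1, e@B0, e@B2}   OUT={a@B3, b@B1, c@B1, d@B1, e@B2}
  B3:   IN={a@B3, b@B1, c@B1, d@B1, e@B2}   OUT={a@B3, b@B3, c@B1, d@B1, e@B2}
  B4:   IN={a@B3, b@B3, c@B1, d@B1, e@B2}   OUT={a@B4, b@B3, c@B1, d@B1, e@B2}
  B5:   IN={a@B4, b@B3, c@B1, d@B1, e@B2}   OUT={a@B4, b@B3, c@B1, d@B1, e@B5, f@B5}
  B6:   IN={a@B4, b@B3, c@B1, d@B1, e@B5, f@B5}   OUT={a@B4, b@B3, c@B6, d@B1, e@B5, f@B6}
  B7:   IN={a@B4, b@B3, c@B6, d@B1, e@B5, f@B6}   OUT={a@B7, b@B3, c@B6, d@B7, e@B7, f@B6}
  B8:   IN={a@B7, b@B3, c@B6, d@B7, e@B7, f@B6}   OUT={a@B7, b@B8, c@B6, d@B7, e@B7, f@B6}
  B9:   IN={a@B7, b@B8, c@B6, d@B7, e@B7, f@B6}   OUT={a@B7, b@B8, c@B6, d@B7, e@B7, f@B9}

B0 is the boundary node: IN[B0] = {}
Applying B0's transfer function to that IN value gives OUT[B0] (row B0 above).

Answer: {e@B0}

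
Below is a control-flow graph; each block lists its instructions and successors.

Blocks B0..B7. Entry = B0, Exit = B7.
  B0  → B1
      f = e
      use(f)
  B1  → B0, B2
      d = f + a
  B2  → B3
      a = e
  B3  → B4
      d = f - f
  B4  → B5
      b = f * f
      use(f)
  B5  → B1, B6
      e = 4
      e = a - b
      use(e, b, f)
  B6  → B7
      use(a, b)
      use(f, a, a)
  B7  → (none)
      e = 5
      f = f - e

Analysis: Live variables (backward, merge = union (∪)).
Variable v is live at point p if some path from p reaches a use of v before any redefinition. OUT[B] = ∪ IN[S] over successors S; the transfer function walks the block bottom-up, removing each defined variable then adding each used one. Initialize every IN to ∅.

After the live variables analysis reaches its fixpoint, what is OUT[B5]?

Answer: {a, b, e, f}

Trace:
Per-block solution:
  B0:  IN={a, e}  OUT={a, e, f}
  B1:  IN={a, e, f}  OUT={a, e, f}
  B2:  IN={e, f}  OUT={a, f}
  B3:  IN={a, f}  OUT={a, f}
  B4:  IN={a, f}  OUT={a, b, f}
  B5:  IN={a, b, f}  OUT={a, b, e, f}
  B6:  IN={a, b, f}  OUT={f}
  B7:  IN={f}  OUT={}

Merge at B5: OUT[B5] = IN[B1] ⊔ IN[B6] = {a, b, e, f}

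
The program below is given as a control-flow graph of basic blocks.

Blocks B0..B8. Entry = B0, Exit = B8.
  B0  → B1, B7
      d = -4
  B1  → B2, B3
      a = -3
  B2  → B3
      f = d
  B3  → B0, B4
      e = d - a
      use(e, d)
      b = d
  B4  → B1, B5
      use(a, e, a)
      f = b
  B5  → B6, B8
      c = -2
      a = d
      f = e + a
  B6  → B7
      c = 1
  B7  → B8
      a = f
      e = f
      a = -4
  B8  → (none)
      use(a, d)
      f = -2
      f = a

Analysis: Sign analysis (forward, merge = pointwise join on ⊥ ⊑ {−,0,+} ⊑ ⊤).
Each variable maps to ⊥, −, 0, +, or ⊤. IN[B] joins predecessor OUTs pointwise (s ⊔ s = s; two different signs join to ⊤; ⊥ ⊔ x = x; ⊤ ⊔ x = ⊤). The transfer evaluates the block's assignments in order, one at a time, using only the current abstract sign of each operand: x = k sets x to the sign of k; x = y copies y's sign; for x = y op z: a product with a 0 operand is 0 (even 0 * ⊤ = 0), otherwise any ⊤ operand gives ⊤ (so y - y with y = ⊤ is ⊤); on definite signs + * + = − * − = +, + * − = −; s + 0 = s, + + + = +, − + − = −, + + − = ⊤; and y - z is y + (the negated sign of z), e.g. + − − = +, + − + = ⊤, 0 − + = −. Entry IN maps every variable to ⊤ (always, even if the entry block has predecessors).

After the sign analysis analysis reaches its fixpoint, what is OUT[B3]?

Answer: {a: -, b: -, c: ⊤, d: -, e: ⊤, f: ⊤}

Derivation:
Fixpoint table:
  B0: | IN=(all ⊤) | OUT={d:-; rest ⊤}
  B1: | IN={d:-; rest ⊤} | OUT={a:-, d:-; rest ⊤}
  B2: | IN={a:-, d:-; rest ⊤} | OUT={a:-, d:-, f:-; rest ⊤}
  B3: | IN={a:-, d:-; rest ⊤} | OUT={a:-, b:-, d:-; rest ⊤}
  B4: | IN={a:-, b:-, d:-; rest ⊤} | OUT={a:-, b:-, d:-, f:-; rest ⊤}
  B5: | IN={a:-, b:-, d:-, f:-; rest ⊤} | OUT={a:-, b:-, c:-, d:-; rest ⊤}
  B6: | IN={a:-, b:-, c:-, d:-; rest ⊤} | OUT={a:-, b:-, c:+, d:-; rest ⊤}
  B7: | IN={d:-; rest ⊤} | OUT={a:-, d:-; rest ⊤}
  B8: | IN={a:-, d:-; rest ⊤} | OUT={a:-, d:-, f:-; rest ⊤}

Merge at B3: IN[B3] = OUT[B1] ⊔ OUT[B2] = {a: -, b: ⊤, c: ⊤, d: -, e: ⊤, f: ⊤}
Applying B3's transfer function to that IN value gives OUT[B3] (row B3 above).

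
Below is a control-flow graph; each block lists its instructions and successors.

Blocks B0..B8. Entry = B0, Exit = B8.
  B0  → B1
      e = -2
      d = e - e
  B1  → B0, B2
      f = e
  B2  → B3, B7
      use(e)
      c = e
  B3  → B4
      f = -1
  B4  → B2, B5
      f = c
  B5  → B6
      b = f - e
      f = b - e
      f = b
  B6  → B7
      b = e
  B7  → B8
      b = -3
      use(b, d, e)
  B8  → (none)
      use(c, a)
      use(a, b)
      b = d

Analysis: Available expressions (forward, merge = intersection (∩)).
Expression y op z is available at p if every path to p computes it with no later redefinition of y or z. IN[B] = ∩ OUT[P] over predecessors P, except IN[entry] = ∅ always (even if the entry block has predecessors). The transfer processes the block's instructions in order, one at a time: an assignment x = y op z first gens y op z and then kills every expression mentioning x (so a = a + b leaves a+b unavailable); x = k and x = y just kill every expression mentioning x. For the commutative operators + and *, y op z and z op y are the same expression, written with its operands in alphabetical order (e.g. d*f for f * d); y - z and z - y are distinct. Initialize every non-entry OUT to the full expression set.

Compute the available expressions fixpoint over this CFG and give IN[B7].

Answer: {e-e}

Derivation:
Fixpoint table:
  B0: | IN={} | OUT={e-e}
  B1: | IN={e-e} | OUT={e-e}
  B2: | IN={e-e} | OUT={e-e}
  B3: | IN={e-e} | OUT={e-e}
  B4: | IN={e-e} | OUT={e-e}
  B5: | IN={e-e} | OUT={b-e, e-e}
  B6: | IN={b-e, e-e} | OUT={e-e}
  B7: | IN={e-e} | OUT={e-e}
  B8: | IN={e-e} | OUT={e-e}

Merge at B7: IN[B7] = OUT[B2] ∩ OUT[B6] = {e-e}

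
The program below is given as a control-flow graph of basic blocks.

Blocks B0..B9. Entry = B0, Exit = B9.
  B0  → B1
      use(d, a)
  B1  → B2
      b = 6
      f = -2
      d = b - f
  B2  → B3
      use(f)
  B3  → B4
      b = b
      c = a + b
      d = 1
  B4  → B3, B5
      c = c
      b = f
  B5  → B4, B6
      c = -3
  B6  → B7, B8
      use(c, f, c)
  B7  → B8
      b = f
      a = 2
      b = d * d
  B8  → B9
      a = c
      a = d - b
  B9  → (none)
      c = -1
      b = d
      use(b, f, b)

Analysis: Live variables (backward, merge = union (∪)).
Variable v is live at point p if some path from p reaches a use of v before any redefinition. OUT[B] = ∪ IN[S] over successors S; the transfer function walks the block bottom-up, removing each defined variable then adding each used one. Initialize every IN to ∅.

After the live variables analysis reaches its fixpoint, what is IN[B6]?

Answer: {b, c, d, f}

Derivation:
Per-block solution:
  B0:   IN={a, d}   OUT={a}
  B1:   IN={a}   OUT={a, b, f}
  B2:   IN={a, b, f}   OUT={a, b, f}
  B3:   IN={a, b, f}   OUT={a, c, d, f}
  B4:   IN={a, c, d, f}   OUT={a, b, d, f}
  B5:   IN={a, b, d, f}   OUT={a, b, c, d, f}
  B6:   IN={b, c, d, f}   OUT={b, c, d, f}
  B7:   IN={c, d, f}   OUT={b, c, d, f}
  B8:   IN={b, c, d, f}   OUT={d, f}
  B9:   IN={d, f}   OUT={}

Merge at B6: OUT[B6] = IN[B7] ⊔ IN[B8] = {b, c, d, f}
Applying B6's transfer function to that OUT value gives IN[B6] (row B6 above).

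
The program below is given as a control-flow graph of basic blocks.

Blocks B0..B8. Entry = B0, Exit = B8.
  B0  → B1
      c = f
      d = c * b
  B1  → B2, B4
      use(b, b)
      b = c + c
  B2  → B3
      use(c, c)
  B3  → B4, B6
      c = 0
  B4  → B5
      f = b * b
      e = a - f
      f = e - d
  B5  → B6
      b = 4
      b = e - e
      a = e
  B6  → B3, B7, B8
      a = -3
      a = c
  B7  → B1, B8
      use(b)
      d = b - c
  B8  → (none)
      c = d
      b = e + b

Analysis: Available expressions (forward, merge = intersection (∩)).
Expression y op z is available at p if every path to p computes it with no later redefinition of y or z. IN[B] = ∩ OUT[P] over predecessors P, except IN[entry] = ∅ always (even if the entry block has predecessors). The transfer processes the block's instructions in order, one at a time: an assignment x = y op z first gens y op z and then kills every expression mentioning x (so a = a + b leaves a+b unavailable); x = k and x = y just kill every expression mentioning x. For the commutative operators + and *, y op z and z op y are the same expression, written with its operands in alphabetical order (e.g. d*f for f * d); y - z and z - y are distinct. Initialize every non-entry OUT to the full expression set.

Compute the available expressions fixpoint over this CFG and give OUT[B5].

Per-block solution:
  B0:  IN={}  OUT={b*c}
  B1:  IN={}  OUT={c+c}
  B2:  IN={c+c}  OUT={c+c}
  B3:  IN={}  OUT={}
  B4:  IN={}  OUT={b*b, e-d}
  B5:  IN={b*b, e-d}  OUT={e-d, e-e}
  B6:  IN={}  OUT={}
  B7:  IN={}  OUT={b-c}
  B8:  IN={}  OUT={}

Merge at B5: IN[B5] = OUT[B4] = {b*b, e-d}
Applying B5's transfer function to that IN value gives OUT[B5] (row B5 above).

Answer: {e-d, e-e}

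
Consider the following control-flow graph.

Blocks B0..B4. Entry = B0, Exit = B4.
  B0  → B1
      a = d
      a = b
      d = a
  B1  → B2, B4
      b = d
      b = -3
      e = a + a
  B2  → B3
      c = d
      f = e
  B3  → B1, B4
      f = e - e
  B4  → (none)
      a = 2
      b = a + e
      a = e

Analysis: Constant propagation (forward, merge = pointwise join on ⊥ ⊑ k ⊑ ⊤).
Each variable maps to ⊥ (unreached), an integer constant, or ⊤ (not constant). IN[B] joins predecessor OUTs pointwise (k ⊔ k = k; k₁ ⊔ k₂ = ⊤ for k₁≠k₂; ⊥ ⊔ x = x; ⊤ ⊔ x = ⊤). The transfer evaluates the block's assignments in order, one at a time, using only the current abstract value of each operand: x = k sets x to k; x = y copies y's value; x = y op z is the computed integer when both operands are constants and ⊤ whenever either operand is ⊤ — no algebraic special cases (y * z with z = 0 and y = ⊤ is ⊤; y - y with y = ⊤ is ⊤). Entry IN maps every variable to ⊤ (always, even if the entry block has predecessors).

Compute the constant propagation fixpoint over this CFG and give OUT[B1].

Fixpoint table:
  B0:  IN=(all ⊤)  OUT=(all ⊤)
  B1:  IN=(all ⊤)  OUT={b:-3; rest ⊤}
  B2:  IN={b:-3; rest ⊤}  OUT={b:-3; rest ⊤}
  B3:  IN={b:-3; rest ⊤}  OUT={b:-3; rest ⊤}
  B4:  IN={b:-3; rest ⊤}  OUT=(all ⊤)

Merge at B1: IN[B1] = OUT[B0] ⊔ OUT[B3] = {a: ⊤, b: ⊤, c: ⊤, d: ⊤, e: ⊤, f: ⊤}
Applying B1's transfer function to that IN value gives OUT[B1] (row B1 above).

Answer: {a: ⊤, b: -3, c: ⊤, d: ⊤, e: ⊤, f: ⊤}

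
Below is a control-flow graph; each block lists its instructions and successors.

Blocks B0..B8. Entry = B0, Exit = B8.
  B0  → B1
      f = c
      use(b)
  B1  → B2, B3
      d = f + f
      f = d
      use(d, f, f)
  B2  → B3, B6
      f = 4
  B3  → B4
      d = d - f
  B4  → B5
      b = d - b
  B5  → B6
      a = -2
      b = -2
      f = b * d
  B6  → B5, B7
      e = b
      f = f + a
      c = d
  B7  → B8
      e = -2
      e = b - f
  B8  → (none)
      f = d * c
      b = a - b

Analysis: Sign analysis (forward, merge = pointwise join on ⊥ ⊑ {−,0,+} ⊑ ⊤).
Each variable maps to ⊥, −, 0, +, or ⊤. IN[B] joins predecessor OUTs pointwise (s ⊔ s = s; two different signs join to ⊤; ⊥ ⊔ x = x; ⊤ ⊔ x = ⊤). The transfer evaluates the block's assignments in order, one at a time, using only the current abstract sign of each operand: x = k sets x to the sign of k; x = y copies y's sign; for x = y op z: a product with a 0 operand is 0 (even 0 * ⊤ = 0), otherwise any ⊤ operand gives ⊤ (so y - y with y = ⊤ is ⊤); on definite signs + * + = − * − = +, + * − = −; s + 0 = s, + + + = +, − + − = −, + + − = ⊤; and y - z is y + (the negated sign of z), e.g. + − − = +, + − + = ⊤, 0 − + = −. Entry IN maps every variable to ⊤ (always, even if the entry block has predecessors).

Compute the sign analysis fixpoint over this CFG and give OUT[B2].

Per-block solution:
  B0:  IN=(all ⊤)  OUT=(all ⊤)
  B1:  IN=(all ⊤)  OUT=(all ⊤)
  B2:  IN=(all ⊤)  OUT={f:+; rest ⊤}
  B3:  IN=(all ⊤)  OUT=(all ⊤)
  B4:  IN=(all ⊤)  OUT=(all ⊤)
  B5:  IN=(all ⊤)  OUT={a:-, b:-; rest ⊤}
  B6:  IN=(all ⊤)  OUT=(all ⊤)
  B7:  IN=(all ⊤)  OUT=(all ⊤)
  B8:  IN=(all ⊤)  OUT=(all ⊤)

Merge at B2: IN[B2] = OUT[B1] = {a: ⊤, b: ⊤, c: ⊤, d: ⊤, e: ⊤, f: ⊤}
Applying B2's transfer function to that IN value gives OUT[B2] (row B2 above).

Answer: {a: ⊤, b: ⊤, c: ⊤, d: ⊤, e: ⊤, f: +}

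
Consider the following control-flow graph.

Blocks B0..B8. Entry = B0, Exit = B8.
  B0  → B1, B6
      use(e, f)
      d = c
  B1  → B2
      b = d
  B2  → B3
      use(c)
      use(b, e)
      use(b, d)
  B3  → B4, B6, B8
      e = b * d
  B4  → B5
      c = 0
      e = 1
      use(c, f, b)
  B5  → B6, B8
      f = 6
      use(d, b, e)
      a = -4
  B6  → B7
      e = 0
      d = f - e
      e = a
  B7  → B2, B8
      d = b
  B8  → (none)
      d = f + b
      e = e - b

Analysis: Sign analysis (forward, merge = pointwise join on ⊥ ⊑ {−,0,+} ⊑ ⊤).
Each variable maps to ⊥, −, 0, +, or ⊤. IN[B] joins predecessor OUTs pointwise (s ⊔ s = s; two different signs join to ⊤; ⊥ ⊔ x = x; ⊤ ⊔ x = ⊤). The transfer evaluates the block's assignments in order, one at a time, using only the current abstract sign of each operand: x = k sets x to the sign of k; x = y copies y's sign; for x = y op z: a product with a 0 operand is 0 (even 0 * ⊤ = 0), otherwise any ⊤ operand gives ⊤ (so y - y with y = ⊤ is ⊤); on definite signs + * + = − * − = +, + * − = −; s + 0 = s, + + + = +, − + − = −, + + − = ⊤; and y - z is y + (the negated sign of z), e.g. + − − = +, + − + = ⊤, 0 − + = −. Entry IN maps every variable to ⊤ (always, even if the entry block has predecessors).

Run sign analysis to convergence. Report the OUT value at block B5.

Answer: {a: -, b: ⊤, c: 0, d: ⊤, e: +, f: +}

Working:
Per-block solution:
  B0: | IN=(all ⊤) | OUT=(all ⊤)
  B1: | IN=(all ⊤) | OUT=(all ⊤)
  B2: | IN=(all ⊤) | OUT=(all ⊤)
  B3: | IN=(all ⊤) | OUT=(all ⊤)
  B4: | IN=(all ⊤) | OUT={c:0, e:+; rest ⊤}
  B5: | IN={c:0, e:+; rest ⊤} | OUT={a:-, c:0, e:+, f:+; rest ⊤}
  B6: | IN=(all ⊤) | OUT=(all ⊤)
  B7: | IN=(all ⊤) | OUT=(all ⊤)
  B8: | IN=(all ⊤) | OUT=(all ⊤)

Merge at B5: IN[B5] = OUT[B4] = {a: ⊤, b: ⊤, c: 0, d: ⊤, e: +, f: ⊤}
Applying B5's transfer function to that IN value gives OUT[B5] (row B5 above).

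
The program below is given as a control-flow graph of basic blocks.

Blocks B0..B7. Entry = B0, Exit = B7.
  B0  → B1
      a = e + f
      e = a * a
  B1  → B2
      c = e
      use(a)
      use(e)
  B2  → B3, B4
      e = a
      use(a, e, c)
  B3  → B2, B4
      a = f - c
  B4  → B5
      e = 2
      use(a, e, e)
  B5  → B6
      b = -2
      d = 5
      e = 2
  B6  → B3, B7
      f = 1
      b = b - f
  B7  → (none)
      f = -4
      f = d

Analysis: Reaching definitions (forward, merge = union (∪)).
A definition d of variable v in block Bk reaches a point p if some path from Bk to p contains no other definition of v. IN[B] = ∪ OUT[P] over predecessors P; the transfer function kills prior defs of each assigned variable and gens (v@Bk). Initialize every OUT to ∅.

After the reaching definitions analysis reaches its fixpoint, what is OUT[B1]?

Per-block solution:
  B0:   IN={}   OUT={a@B0, e@B0}
  B1:   IN={a@B0, e@B0}   OUT={a@B0, c@B1, e@B0}
  B2:   IN={a@B0, a@B3, b@B6, c@B1, d@B5, e@B0, e@B2, e@B5, f@B6}   OUT={a@B0, a@B3, b@B6, c@B1, d@B5, e@B2, f@B6}
  B3:   IN={a@B0, a@B3, b@B6, c@B1, d@B5, e@B2, e@B5, f@B6}   OUT={a@B3, b@B6, c@B1, d@B5, e@B2, e@B5, f@B6}
  B4:   IN={a@B0, a@B3, b@B6, c@B1, d@B5, e@B2, e@B5, f@B6}   OUT={a@B0, a@B3, b@B6, c@B1, d@B5, e@B4, f@B6}
  B5:   IN={a@B0, a@B3, b@B6, c@B1, d@B5, e@B4, f@B6}   OUT={a@B0, a@B3, b@B5, c@B1, d@B5, e@B5, f@B6}
  B6:   IN={a@B0, a@B3, b@B5, c@B1, d@B5, e@B5, f@B6}   OUT={a@B0, a@B3, b@B6, c@B1, d@B5, e@B5, f@B6}
  B7:   IN={a@B0, a@B3, b@B6, c@B1, d@B5, e@B5, f@B6}   OUT={a@B0, a@B3, b@B6, c@B1, d@B5, e@B5, f@B7}

Merge at B1: IN[B1] = OUT[B0] = {a@B0, e@B0}
Applying B1's transfer function to that IN value gives OUT[B1] (row B1 above).

Answer: {a@B0, c@B1, e@B0}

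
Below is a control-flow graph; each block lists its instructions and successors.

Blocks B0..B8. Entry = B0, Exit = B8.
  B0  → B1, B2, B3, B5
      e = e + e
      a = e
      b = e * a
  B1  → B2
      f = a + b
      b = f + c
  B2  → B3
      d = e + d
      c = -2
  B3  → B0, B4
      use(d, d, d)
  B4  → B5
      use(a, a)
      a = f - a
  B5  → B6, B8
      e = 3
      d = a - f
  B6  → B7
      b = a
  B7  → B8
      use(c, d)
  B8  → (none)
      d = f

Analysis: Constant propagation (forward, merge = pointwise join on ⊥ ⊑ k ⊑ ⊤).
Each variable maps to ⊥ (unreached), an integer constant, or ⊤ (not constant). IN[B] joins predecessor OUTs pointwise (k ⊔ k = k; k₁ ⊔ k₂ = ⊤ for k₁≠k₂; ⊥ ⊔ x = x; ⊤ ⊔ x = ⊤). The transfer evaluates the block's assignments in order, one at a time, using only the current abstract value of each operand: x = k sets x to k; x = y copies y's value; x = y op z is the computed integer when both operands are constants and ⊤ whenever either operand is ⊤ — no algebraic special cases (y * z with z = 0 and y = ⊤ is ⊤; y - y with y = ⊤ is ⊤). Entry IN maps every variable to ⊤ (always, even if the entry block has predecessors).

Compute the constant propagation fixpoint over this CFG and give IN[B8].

Fixpoint table:
  B0:  IN=(all ⊤)  OUT=(all ⊤)
  B1:  IN=(all ⊤)  OUT=(all ⊤)
  B2:  IN=(all ⊤)  OUT={c:-2; rest ⊤}
  B3:  IN=(all ⊤)  OUT=(all ⊤)
  B4:  IN=(all ⊤)  OUT=(all ⊤)
  B5:  IN=(all ⊤)  OUT={e:3; rest ⊤}
  B6:  IN={e:3; rest ⊤}  OUT={e:3; rest ⊤}
  B7:  IN={e:3; rest ⊤}  OUT={e:3; rest ⊤}
  B8:  IN={e:3; rest ⊤}  OUT={e:3; rest ⊤}

Merge at B8: IN[B8] = OUT[B5] ⊔ OUT[B7] = {a: ⊤, b: ⊤, c: ⊤, d: ⊤, e: 3, f: ⊤}

Answer: {a: ⊤, b: ⊤, c: ⊤, d: ⊤, e: 3, f: ⊤}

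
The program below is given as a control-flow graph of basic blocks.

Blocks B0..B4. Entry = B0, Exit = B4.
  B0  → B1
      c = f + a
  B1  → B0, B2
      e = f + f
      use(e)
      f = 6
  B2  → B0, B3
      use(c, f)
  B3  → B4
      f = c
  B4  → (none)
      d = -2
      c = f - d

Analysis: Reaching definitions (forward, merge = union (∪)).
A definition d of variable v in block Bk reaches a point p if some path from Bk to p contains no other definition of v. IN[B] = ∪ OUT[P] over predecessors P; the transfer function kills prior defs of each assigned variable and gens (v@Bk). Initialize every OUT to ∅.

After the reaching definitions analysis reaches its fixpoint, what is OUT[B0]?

Answer: {c@B0, e@B1, f@B1}

Derivation:
Fixpoint table:
  B0:   IN={c@B0, e@B1, f@B1}   OUT={c@B0, e@B1, f@B1}
  B1:   IN={c@B0, e@B1, f@B1}   OUT={c@B0, e@B1, f@B1}
  B2:   IN={c@B0, e@B1, f@B1}   OUT={c@B0, e@B1, f@B1}
  B3:   IN={c@B0, e@B1, f@B1}   OUT={c@B0, e@B1, f@B3}
  B4:   IN={c@B0, e@B1, f@B3}   OUT={c@B4, d@B4, e@B1, f@B3}

Merge at B0 (entry node, so the boundary value {} is joined with the incoming edge(s)): IN[B0] = {} ⊔ OUT[B1] ⊔ OUT[B2] = {c@B0, e@B1, f@B1}
Applying B0's transfer function to that IN value gives OUT[B0] (row B0 above).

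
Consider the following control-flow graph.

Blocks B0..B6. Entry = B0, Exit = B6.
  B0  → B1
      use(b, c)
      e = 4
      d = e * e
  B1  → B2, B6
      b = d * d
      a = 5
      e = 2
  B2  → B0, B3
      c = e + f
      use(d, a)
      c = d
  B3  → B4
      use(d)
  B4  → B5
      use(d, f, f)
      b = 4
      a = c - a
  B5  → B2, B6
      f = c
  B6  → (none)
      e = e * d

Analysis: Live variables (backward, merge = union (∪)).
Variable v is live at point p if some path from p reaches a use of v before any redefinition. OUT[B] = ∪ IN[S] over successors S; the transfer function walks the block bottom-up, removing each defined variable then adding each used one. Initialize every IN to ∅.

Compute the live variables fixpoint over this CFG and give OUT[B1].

Answer: {a, b, d, e, f}

Working:
Fixpoint table:
  B0:  IN={b, c, f}  OUT={d, f}
  B1:  IN={d, f}  OUT={a, b, d, e, f}
  B2:  IN={a, b, d, e, f}  OUT={a, b, c, d, e, f}
  B3:  IN={a, c, d, e, f}  OUT={a, c, d, e, f}
  B4:  IN={a, c, d, e, f}  OUT={a, b, c, d, e}
  B5:  IN={a, b, c, d, e}  OUT={a, b, d, e, f}
  B6:  IN={d, e}  OUT={}

Merge at B1: OUT[B1] = IN[B2] ⊔ IN[B6] = {a, b, d, e, f}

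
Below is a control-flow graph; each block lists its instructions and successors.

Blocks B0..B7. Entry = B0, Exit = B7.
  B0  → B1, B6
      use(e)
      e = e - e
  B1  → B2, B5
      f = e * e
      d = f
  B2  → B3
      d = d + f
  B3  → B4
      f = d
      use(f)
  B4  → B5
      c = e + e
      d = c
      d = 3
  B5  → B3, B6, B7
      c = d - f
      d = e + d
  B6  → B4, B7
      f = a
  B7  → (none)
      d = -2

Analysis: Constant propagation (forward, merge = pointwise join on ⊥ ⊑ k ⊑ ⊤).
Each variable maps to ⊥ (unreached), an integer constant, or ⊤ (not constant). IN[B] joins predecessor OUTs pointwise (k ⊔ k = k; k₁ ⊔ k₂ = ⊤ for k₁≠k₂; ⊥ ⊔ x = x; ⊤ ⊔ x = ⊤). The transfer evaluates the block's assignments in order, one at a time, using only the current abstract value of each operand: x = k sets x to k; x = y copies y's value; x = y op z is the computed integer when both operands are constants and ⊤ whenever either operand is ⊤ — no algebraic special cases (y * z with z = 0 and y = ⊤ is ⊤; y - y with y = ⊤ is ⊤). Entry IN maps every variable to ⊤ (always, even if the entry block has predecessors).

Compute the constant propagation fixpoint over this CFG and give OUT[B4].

Answer: {a: ⊤, b: ⊤, c: ⊤, d: 3, e: ⊤, f: ⊤}

Derivation:
Fixpoint table:
  B0:  IN=(all ⊤)  OUT=(all ⊤)
  B1:  IN=(all ⊤)  OUT=(all ⊤)
  B2:  IN=(all ⊤)  OUT=(all ⊤)
  B3:  IN=(all ⊤)  OUT=(all ⊤)
  B4:  IN=(all ⊤)  OUT={d:3; rest ⊤}
  B5:  IN=(all ⊤)  OUT=(all ⊤)
  B6:  IN=(all ⊤)  OUT=(all ⊤)
  B7:  IN=(all ⊤)  OUT={d:-2; rest ⊤}

Merge at B4: IN[B4] = OUT[B3] ⊔ OUT[B6] = {a: ⊤, b: ⊤, c: ⊤, d: ⊤, e: ⊤, f: ⊤}
Applying B4's transfer function to that IN value gives OUT[B4] (row B4 above).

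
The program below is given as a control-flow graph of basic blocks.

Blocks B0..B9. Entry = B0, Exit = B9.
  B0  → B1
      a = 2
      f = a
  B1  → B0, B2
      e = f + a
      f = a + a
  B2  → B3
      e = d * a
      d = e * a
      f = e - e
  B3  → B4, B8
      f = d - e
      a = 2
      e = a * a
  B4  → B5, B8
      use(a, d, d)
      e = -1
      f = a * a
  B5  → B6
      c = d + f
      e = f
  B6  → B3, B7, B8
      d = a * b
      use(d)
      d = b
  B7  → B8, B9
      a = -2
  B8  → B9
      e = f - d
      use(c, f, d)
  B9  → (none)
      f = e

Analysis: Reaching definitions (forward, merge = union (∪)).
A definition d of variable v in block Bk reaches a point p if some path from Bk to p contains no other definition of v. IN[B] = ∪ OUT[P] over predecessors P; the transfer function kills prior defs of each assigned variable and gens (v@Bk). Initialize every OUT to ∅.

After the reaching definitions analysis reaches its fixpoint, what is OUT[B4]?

Converged values:
  B0: | IN={a@B0, e@B1, f@B1} | OUT={a@B0, e@B1, f@B0}
  B1: | IN={a@B0, e@B1, f@B0} | OUT={a@B0, e@B1, f@B1}
  B2: | IN={a@B0, e@B1, f@B1} | OUT={a@B0, d@B2, e@B2, f@B2}
  B3: | IN={a@B0, a@B3, c@B5, d@B2, d@B6, e@B2, e@B5, f@B2, f@B4} | OUT={a@B3, c@B5, d@B2, d@B6, e@B3, f@B3}
  B4: | IN={a@B3, c@B5, d@B2, d@B6, e@B3, f@B3} | OUT={a@B3, c@B5, d@B2, d@B6, e@B4, f@B4}
  B5: | IN={a@B3, c@B5, d@B2, d@B6, e@B4, f@B4} | OUT={a@B3, c@B5, d@B2, d@B6, e@B5, f@B4}
  B6: | IN={a@B3, c@B5, d@B2, d@B6, e@B5, f@B4} | OUT={a@B3, c@B5, d@B6, e@B5, f@B4}
  B7: | IN={a@B3, c@B5, d@B6, e@B5, f@B4} | OUT={a@B7, c@B5, d@B6, e@B5, f@B4}
  B8: | IN={a@B3, a@B7, c@B5, d@B2, d@B6, e@B3, e@B4, e@B5, f@B3, f@B4} | OUT={a@B3, a@B7, c@B5, d@B2, d@B6, e@B8, f@B3, f@B4}
  B9: | IN={a@B3, a@B7, c@B5, d@B2, d@B6, e@B5, e@B8, f@B3, f@B4} | OUT={a@B3, a@B7, c@B5, d@B2, d@B6, e@B5, e@B8, f@B9}

Merge at B4: IN[B4] = OUT[B3] = {a@B3, c@B5, d@B2, d@B6, e@B3, f@B3}
Applying B4's transfer function to that IN value gives OUT[B4] (row B4 above).

Answer: {a@B3, c@B5, d@B2, d@B6, e@B4, f@B4}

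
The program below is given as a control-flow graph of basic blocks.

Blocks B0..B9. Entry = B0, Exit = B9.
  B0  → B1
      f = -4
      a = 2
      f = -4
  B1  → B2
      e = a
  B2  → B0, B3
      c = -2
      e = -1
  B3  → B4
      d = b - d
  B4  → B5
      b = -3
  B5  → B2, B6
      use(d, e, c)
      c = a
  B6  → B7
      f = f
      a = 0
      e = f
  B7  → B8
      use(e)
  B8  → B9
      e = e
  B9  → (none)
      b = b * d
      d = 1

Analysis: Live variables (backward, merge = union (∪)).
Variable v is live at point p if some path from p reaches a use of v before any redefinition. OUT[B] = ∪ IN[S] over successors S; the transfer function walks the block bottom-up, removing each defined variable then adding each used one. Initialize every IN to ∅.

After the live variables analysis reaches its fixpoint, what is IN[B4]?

Per-block solution:
  B0:  IN={b, d}  OUT={a, b, d, f}
  B1:  IN={a, b, d, f}  OUT={a, b, d, f}
  B2:  IN={a, b, d, f}  OUT={a, b, c, d, e, f}
  B3:  IN={a, b, c, d, e, f}  OUT={a, c, d, e, f}
  B4:  IN={a, c, d, e, f}  OUT={a, b, c, d, e, f}
  B5:  IN={a, b, c, d, e, f}  OUT={a, b, d, f}
  B6:  IN={b, d, f}  OUT={b, d, e}
  B7:  IN={b, d, e}  OUT={b, d, e}
  B8:  IN={b, d, e}  OUT={b, d}
  B9:  IN={b, d}  OUT={}

Merge at B4: OUT[B4] = IN[B5] = {a, b, c, d, e, f}
Applying B4's transfer function to that OUT value gives IN[B4] (row B4 above).

Answer: {a, c, d, e, f}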